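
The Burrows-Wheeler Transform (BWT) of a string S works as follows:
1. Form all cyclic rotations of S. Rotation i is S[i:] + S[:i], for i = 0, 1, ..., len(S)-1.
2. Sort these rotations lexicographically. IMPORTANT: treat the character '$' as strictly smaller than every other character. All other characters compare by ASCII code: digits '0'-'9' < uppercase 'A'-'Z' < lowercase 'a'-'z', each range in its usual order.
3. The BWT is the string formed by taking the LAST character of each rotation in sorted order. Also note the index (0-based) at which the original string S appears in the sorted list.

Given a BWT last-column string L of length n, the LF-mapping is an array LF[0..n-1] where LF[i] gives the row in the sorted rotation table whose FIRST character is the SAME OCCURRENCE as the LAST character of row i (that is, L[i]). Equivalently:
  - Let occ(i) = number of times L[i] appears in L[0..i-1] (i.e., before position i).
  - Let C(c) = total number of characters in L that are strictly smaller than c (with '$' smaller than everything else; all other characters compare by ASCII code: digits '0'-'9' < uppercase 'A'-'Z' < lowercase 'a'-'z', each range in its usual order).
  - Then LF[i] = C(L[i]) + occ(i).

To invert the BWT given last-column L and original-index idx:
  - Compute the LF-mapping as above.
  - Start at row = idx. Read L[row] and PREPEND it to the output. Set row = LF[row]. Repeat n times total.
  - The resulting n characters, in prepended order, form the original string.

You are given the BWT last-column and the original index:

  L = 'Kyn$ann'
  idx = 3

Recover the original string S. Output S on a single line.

LF mapping: 1 6 3 0 2 4 5
Walk LF starting at row 3, prepending L[row]:
  step 1: row=3, L[3]='$', prepend. Next row=LF[3]=0
  step 2: row=0, L[0]='K', prepend. Next row=LF[0]=1
  step 3: row=1, L[1]='y', prepend. Next row=LF[1]=6
  step 4: row=6, L[6]='n', prepend. Next row=LF[6]=5
  step 5: row=5, L[5]='n', prepend. Next row=LF[5]=4
  step 6: row=4, L[4]='a', prepend. Next row=LF[4]=2
  step 7: row=2, L[2]='n', prepend. Next row=LF[2]=3
Reversed output: nannyK$

Answer: nannyK$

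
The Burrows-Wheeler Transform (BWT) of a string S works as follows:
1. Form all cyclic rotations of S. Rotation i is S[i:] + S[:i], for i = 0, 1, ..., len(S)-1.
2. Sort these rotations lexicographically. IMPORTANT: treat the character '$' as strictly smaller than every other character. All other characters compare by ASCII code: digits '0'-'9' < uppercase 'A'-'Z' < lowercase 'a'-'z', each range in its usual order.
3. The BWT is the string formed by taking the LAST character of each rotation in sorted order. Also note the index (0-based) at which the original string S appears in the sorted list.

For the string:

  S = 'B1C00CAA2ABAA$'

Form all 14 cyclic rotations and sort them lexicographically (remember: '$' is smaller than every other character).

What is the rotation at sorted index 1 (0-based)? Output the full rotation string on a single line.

Answer: 00CAA2ABAA$B1C

Derivation:
All 14 rotations (rotation i = S[i:]+S[:i]):
  rot[0] = B1C00CAA2ABAA$
  rot[1] = 1C00CAA2ABAA$B
  rot[2] = C00CAA2ABAA$B1
  rot[3] = 00CAA2ABAA$B1C
  rot[4] = 0CAA2ABAA$B1C0
  rot[5] = CAA2ABAA$B1C00
  rot[6] = AA2ABAA$B1C00C
  rot[7] = A2ABAA$B1C00CA
  rot[8] = 2ABAA$B1C00CAA
  rot[9] = ABAA$B1C00CAA2
  rot[10] = BAA$B1C00CAA2A
  rot[11] = AA$B1C00CAA2AB
  rot[12] = A$B1C00CAA2ABA
  rot[13] = $B1C00CAA2ABAA
Sorted (with $ < everything):
  sorted[0] = $B1C00CAA2ABAA
  sorted[1] = 00CAA2ABAA$B1C
  sorted[2] = 0CAA2ABAA$B1C0
  sorted[3] = 1C00CAA2ABAA$B
  sorted[4] = 2ABAA$B1C00CAA
  sorted[5] = A$B1C00CAA2ABA
  sorted[6] = A2ABAA$B1C00CA
  sorted[7] = AA$B1C00CAA2AB
  sorted[8] = AA2ABAA$B1C00C
  sorted[9] = ABAA$B1C00CAA2
  sorted[10] = B1C00CAA2ABAA$
  sorted[11] = BAA$B1C00CAA2A
  sorted[12] = C00CAA2ABAA$B1
  sorted[13] = CAA2ABAA$B1C00
sorted[1] = 00CAA2ABAA$B1C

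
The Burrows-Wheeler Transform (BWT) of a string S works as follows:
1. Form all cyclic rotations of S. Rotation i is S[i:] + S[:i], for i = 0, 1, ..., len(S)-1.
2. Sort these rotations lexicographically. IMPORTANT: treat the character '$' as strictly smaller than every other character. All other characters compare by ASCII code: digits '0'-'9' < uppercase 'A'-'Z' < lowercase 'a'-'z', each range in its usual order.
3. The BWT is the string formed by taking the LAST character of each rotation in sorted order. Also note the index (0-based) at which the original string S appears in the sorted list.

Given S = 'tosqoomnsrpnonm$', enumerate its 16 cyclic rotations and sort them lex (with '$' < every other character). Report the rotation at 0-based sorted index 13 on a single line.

Answer: sqoomnsrpnonm$to

Derivation:
All 16 rotations (rotation i = S[i:]+S[:i]):
  rot[0] = tosqoomnsrpnonm$
  rot[1] = osqoomnsrpnonm$t
  rot[2] = sqoomnsrpnonm$to
  rot[3] = qoomnsrpnonm$tos
  rot[4] = oomnsrpnonm$tosq
  rot[5] = omnsrpnonm$tosqo
  rot[6] = mnsrpnonm$tosqoo
  rot[7] = nsrpnonm$tosqoom
  rot[8] = srpnonm$tosqoomn
  rot[9] = rpnonm$tosqoomns
  rot[10] = pnonm$tosqoomnsr
  rot[11] = nonm$tosqoomnsrp
  rot[12] = onm$tosqoomnsrpn
  rot[13] = nm$tosqoomnsrpno
  rot[14] = m$tosqoomnsrpnon
  rot[15] = $tosqoomnsrpnonm
Sorted (with $ < everything):
  sorted[0] = $tosqoomnsrpnonm
  sorted[1] = m$tosqoomnsrpnon
  sorted[2] = mnsrpnonm$tosqoo
  sorted[3] = nm$tosqoomnsrpno
  sorted[4] = nonm$tosqoomnsrp
  sorted[5] = nsrpnonm$tosqoom
  sorted[6] = omnsrpnonm$tosqo
  sorted[7] = onm$tosqoomnsrpn
  sorted[8] = oomnsrpnonm$tosq
  sorted[9] = osqoomnsrpnonm$t
  sorted[10] = pnonm$tosqoomnsr
  sorted[11] = qoomnsrpnonm$tos
  sorted[12] = rpnonm$tosqoomns
  sorted[13] = sqoomnsrpnonm$to
  sorted[14] = srpnonm$tosqoomn
  sorted[15] = tosqoomnsrpnonm$
sorted[13] = sqoomnsrpnonm$to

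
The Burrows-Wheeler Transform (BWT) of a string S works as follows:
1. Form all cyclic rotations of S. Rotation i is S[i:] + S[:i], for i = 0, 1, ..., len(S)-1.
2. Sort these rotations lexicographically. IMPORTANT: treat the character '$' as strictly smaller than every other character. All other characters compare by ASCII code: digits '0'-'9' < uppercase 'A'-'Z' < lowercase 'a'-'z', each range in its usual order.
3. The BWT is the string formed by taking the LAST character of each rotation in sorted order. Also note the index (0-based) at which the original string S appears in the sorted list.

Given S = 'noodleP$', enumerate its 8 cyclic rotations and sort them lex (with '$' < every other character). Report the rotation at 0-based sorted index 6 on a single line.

All 8 rotations (rotation i = S[i:]+S[:i]):
  rot[0] = noodleP$
  rot[1] = oodleP$n
  rot[2] = odleP$no
  rot[3] = dleP$noo
  rot[4] = leP$nood
  rot[5] = eP$noodl
  rot[6] = P$noodle
  rot[7] = $noodleP
Sorted (with $ < everything):
  sorted[0] = $noodleP
  sorted[1] = P$noodle
  sorted[2] = dleP$noo
  sorted[3] = eP$noodl
  sorted[4] = leP$nood
  sorted[5] = noodleP$
  sorted[6] = odleP$no
  sorted[7] = oodleP$n
sorted[6] = odleP$no

Answer: odleP$no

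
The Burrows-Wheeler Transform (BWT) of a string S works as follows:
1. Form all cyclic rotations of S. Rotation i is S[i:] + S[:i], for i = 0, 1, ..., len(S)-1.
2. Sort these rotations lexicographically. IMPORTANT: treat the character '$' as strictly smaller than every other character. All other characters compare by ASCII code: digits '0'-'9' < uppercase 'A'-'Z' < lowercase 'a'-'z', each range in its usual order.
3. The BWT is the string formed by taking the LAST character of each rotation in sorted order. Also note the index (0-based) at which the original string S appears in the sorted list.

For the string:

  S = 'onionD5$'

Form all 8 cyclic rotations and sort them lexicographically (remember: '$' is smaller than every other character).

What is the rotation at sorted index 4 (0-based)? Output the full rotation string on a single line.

Answer: nD5$onio

Derivation:
All 8 rotations (rotation i = S[i:]+S[:i]):
  rot[0] = onionD5$
  rot[1] = nionD5$o
  rot[2] = ionD5$on
  rot[3] = onD5$oni
  rot[4] = nD5$onio
  rot[5] = D5$onion
  rot[6] = 5$onionD
  rot[7] = $onionD5
Sorted (with $ < everything):
  sorted[0] = $onionD5
  sorted[1] = 5$onionD
  sorted[2] = D5$onion
  sorted[3] = ionD5$on
  sorted[4] = nD5$onio
  sorted[5] = nionD5$o
  sorted[6] = onD5$oni
  sorted[7] = onionD5$
sorted[4] = nD5$onio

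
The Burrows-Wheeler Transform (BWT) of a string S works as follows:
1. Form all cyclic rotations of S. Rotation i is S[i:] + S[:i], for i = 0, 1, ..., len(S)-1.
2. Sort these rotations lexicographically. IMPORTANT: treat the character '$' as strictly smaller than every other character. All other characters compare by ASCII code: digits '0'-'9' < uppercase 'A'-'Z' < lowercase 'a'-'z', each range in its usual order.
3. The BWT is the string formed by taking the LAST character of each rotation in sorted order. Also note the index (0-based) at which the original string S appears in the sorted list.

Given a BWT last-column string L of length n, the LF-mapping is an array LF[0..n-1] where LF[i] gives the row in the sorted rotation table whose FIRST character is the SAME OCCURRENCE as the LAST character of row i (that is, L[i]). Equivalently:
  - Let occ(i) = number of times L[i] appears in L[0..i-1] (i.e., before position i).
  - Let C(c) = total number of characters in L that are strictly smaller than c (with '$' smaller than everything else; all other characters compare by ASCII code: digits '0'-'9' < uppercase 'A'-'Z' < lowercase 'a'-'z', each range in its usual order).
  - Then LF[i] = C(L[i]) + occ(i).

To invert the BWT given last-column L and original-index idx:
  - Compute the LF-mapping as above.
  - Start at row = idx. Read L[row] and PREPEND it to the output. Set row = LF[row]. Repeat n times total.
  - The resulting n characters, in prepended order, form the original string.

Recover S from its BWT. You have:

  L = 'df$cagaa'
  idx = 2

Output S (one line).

LF mapping: 5 6 0 4 1 7 2 3
Walk LF starting at row 2, prepending L[row]:
  step 1: row=2, L[2]='$', prepend. Next row=LF[2]=0
  step 2: row=0, L[0]='d', prepend. Next row=LF[0]=5
  step 3: row=5, L[5]='g', prepend. Next row=LF[5]=7
  step 4: row=7, L[7]='a', prepend. Next row=LF[7]=3
  step 5: row=3, L[3]='c', prepend. Next row=LF[3]=4
  step 6: row=4, L[4]='a', prepend. Next row=LF[4]=1
  step 7: row=1, L[1]='f', prepend. Next row=LF[1]=6
  step 8: row=6, L[6]='a', prepend. Next row=LF[6]=2
Reversed output: afacagd$

Answer: afacagd$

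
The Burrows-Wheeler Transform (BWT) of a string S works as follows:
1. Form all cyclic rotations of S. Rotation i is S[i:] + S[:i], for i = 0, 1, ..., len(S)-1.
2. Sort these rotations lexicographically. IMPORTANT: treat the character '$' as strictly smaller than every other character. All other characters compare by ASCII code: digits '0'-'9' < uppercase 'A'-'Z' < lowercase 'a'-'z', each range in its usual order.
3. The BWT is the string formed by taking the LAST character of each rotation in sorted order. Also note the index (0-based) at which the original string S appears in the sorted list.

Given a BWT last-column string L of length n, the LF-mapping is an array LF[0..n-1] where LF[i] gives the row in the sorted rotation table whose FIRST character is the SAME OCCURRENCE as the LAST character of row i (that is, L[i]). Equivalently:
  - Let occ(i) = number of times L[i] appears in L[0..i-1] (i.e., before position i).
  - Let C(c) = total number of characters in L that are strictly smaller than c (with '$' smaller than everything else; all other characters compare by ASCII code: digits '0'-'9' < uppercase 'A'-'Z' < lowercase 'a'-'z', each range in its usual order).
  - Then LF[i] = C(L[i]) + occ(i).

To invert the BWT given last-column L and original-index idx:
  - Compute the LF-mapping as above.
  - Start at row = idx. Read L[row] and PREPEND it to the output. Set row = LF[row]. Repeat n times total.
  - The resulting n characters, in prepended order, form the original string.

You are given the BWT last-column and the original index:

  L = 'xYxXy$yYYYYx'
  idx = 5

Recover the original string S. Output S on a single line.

LF mapping: 7 2 8 1 10 0 11 3 4 5 6 9
Walk LF starting at row 5, prepending L[row]:
  step 1: row=5, L[5]='$', prepend. Next row=LF[5]=0
  step 2: row=0, L[0]='x', prepend. Next row=LF[0]=7
  step 3: row=7, L[7]='Y', prepend. Next row=LF[7]=3
  step 4: row=3, L[3]='X', prepend. Next row=LF[3]=1
  step 5: row=1, L[1]='Y', prepend. Next row=LF[1]=2
  step 6: row=2, L[2]='x', prepend. Next row=LF[2]=8
  step 7: row=8, L[8]='Y', prepend. Next row=LF[8]=4
  step 8: row=4, L[4]='y', prepend. Next row=LF[4]=10
  step 9: row=10, L[10]='Y', prepend. Next row=LF[10]=6
  step 10: row=6, L[6]='y', prepend. Next row=LF[6]=11
  step 11: row=11, L[11]='x', prepend. Next row=LF[11]=9
  step 12: row=9, L[9]='Y', prepend. Next row=LF[9]=5
Reversed output: YxyYyYxYXYx$

Answer: YxyYyYxYXYx$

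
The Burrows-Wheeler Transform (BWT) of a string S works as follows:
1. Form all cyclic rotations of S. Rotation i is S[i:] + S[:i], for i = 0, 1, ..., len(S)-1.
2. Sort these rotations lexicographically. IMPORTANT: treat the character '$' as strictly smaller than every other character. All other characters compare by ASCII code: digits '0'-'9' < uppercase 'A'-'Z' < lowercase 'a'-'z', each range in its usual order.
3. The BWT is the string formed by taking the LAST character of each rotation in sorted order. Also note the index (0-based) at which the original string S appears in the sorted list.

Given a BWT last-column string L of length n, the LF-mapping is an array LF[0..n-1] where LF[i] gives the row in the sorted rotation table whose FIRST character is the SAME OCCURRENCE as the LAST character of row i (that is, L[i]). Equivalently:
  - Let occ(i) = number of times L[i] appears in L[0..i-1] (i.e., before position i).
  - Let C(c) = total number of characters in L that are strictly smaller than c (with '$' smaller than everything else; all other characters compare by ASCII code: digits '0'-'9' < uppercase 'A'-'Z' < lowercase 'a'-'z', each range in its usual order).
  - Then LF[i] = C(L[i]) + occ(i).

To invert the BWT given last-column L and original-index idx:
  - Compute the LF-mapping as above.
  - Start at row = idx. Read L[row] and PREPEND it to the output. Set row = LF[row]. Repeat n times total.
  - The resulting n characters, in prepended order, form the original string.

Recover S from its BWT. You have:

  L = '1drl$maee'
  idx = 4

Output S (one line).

LF mapping: 1 3 8 6 0 7 2 4 5
Walk LF starting at row 4, prepending L[row]:
  step 1: row=4, L[4]='$', prepend. Next row=LF[4]=0
  step 2: row=0, L[0]='1', prepend. Next row=LF[0]=1
  step 3: row=1, L[1]='d', prepend. Next row=LF[1]=3
  step 4: row=3, L[3]='l', prepend. Next row=LF[3]=6
  step 5: row=6, L[6]='a', prepend. Next row=LF[6]=2
  step 6: row=2, L[2]='r', prepend. Next row=LF[2]=8
  step 7: row=8, L[8]='e', prepend. Next row=LF[8]=5
  step 8: row=5, L[5]='m', prepend. Next row=LF[5]=7
  step 9: row=7, L[7]='e', prepend. Next row=LF[7]=4
Reversed output: emerald1$

Answer: emerald1$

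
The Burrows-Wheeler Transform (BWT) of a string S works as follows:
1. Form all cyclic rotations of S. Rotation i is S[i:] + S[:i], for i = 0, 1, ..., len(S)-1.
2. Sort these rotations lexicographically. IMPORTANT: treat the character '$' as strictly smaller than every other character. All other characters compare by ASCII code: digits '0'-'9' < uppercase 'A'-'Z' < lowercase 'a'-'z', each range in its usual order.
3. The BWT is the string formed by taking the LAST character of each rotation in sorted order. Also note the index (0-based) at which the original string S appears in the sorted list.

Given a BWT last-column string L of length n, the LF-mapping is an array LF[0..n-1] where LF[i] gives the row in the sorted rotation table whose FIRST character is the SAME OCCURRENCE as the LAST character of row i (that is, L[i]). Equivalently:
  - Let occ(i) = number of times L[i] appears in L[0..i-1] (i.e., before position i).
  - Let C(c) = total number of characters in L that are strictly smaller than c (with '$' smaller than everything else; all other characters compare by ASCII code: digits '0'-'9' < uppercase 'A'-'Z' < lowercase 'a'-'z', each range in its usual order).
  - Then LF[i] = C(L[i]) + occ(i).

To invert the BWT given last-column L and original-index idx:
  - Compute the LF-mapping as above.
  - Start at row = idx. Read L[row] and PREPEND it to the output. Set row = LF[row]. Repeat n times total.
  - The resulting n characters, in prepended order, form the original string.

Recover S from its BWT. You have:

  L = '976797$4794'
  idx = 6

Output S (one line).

Answer: 7764997479$

Derivation:
LF mapping: 8 4 3 5 9 6 0 1 7 10 2
Walk LF starting at row 6, prepending L[row]:
  step 1: row=6, L[6]='$', prepend. Next row=LF[6]=0
  step 2: row=0, L[0]='9', prepend. Next row=LF[0]=8
  step 3: row=8, L[8]='7', prepend. Next row=LF[8]=7
  step 4: row=7, L[7]='4', prepend. Next row=LF[7]=1
  step 5: row=1, L[1]='7', prepend. Next row=LF[1]=4
  step 6: row=4, L[4]='9', prepend. Next row=LF[4]=9
  step 7: row=9, L[9]='9', prepend. Next row=LF[9]=10
  step 8: row=10, L[10]='4', prepend. Next row=LF[10]=2
  step 9: row=2, L[2]='6', prepend. Next row=LF[2]=3
  step 10: row=3, L[3]='7', prepend. Next row=LF[3]=5
  step 11: row=5, L[5]='7', prepend. Next row=LF[5]=6
Reversed output: 7764997479$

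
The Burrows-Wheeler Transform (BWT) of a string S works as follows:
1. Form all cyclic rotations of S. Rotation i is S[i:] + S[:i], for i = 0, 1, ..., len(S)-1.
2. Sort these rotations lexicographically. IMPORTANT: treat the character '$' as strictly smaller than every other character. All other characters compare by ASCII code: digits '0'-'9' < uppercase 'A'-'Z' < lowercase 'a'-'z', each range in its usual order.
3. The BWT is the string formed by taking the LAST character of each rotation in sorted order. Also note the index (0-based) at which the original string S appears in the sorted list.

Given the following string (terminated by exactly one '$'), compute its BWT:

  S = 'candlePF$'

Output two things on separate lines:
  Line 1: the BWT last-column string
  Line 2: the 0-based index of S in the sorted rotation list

All 9 rotations (rotation i = S[i:]+S[:i]):
  rot[0] = candlePF$
  rot[1] = andlePF$c
  rot[2] = ndlePF$ca
  rot[3] = dlePF$can
  rot[4] = lePF$cand
  rot[5] = ePF$candl
  rot[6] = PF$candle
  rot[7] = F$candleP
  rot[8] = $candlePF
Sorted (with $ < everything):
  sorted[0] = $candlePF  (last char: 'F')
  sorted[1] = F$candleP  (last char: 'P')
  sorted[2] = PF$candle  (last char: 'e')
  sorted[3] = andlePF$c  (last char: 'c')
  sorted[4] = candlePF$  (last char: '$')
  sorted[5] = dlePF$can  (last char: 'n')
  sorted[6] = ePF$candl  (last char: 'l')
  sorted[7] = lePF$cand  (last char: 'd')
  sorted[8] = ndlePF$ca  (last char: 'a')
Last column: FPec$nlda
Original string S is at sorted index 4

Answer: FPec$nlda
4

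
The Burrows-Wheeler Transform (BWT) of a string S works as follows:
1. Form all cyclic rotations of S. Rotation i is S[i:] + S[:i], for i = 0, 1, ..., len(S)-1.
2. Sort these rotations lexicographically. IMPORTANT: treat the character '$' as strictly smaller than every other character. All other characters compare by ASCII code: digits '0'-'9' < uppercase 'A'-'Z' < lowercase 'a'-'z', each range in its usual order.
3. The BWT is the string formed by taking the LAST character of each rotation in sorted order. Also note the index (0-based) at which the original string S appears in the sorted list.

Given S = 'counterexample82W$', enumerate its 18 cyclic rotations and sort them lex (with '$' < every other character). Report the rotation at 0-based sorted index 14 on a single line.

All 18 rotations (rotation i = S[i:]+S[:i]):
  rot[0] = counterexample82W$
  rot[1] = ounterexample82W$c
  rot[2] = unterexample82W$co
  rot[3] = nterexample82W$cou
  rot[4] = terexample82W$coun
  rot[5] = erexample82W$count
  rot[6] = rexample82W$counte
  rot[7] = example82W$counter
  rot[8] = xample82W$countere
  rot[9] = ample82W$counterex
  rot[10] = mple82W$counterexa
  rot[11] = ple82W$counterexam
  rot[12] = le82W$counterexamp
  rot[13] = e82W$counterexampl
  rot[14] = 82W$counterexample
  rot[15] = 2W$counterexample8
  rot[16] = W$counterexample82
  rot[17] = $counterexample82W
Sorted (with $ < everything):
  sorted[0] = $counterexample82W
  sorted[1] = 2W$counterexample8
  sorted[2] = 82W$counterexample
  sorted[3] = W$counterexample82
  sorted[4] = ample82W$counterex
  sorted[5] = counterexample82W$
  sorted[6] = e82W$counterexampl
  sorted[7] = erexample82W$count
  sorted[8] = example82W$counter
  sorted[9] = le82W$counterexamp
  sorted[10] = mple82W$counterexa
  sorted[11] = nterexample82W$cou
  sorted[12] = ounterexample82W$c
  sorted[13] = ple82W$counterexam
  sorted[14] = rexample82W$counte
  sorted[15] = terexample82W$coun
  sorted[16] = unterexample82W$co
  sorted[17] = xample82W$countere
sorted[14] = rexample82W$counte

Answer: rexample82W$counte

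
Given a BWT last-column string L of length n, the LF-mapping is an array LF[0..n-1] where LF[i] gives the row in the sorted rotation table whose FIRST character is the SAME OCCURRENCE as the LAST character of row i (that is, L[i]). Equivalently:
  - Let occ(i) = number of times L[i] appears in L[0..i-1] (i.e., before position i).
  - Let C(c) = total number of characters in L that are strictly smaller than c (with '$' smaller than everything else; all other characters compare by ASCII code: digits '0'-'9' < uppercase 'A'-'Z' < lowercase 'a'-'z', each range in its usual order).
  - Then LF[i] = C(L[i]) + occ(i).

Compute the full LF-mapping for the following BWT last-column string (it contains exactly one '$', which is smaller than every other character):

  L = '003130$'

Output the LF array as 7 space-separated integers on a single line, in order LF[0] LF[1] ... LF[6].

Char counts: '$':1, '0':3, '1':1, '3':2
C (first-col start): C('$')=0, C('0')=1, C('1')=4, C('3')=5
L[0]='0': occ=0, LF[0]=C('0')+0=1+0=1
L[1]='0': occ=1, LF[1]=C('0')+1=1+1=2
L[2]='3': occ=0, LF[2]=C('3')+0=5+0=5
L[3]='1': occ=0, LF[3]=C('1')+0=4+0=4
L[4]='3': occ=1, LF[4]=C('3')+1=5+1=6
L[5]='0': occ=2, LF[5]=C('0')+2=1+2=3
L[6]='$': occ=0, LF[6]=C('$')+0=0+0=0

Answer: 1 2 5 4 6 3 0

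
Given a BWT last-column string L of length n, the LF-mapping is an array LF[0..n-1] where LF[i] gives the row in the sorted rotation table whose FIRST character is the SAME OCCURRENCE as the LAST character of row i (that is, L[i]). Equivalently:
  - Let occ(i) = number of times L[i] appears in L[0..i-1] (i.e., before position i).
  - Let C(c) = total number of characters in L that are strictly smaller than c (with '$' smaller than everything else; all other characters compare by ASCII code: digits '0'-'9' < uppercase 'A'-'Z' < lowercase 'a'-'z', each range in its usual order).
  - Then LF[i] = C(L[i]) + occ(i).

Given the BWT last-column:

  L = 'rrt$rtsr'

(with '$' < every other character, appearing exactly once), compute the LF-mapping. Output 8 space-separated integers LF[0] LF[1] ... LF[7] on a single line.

Char counts: '$':1, 'r':4, 's':1, 't':2
C (first-col start): C('$')=0, C('r')=1, C('s')=5, C('t')=6
L[0]='r': occ=0, LF[0]=C('r')+0=1+0=1
L[1]='r': occ=1, LF[1]=C('r')+1=1+1=2
L[2]='t': occ=0, LF[2]=C('t')+0=6+0=6
L[3]='$': occ=0, LF[3]=C('$')+0=0+0=0
L[4]='r': occ=2, LF[4]=C('r')+2=1+2=3
L[5]='t': occ=1, LF[5]=C('t')+1=6+1=7
L[6]='s': occ=0, LF[6]=C('s')+0=5+0=5
L[7]='r': occ=3, LF[7]=C('r')+3=1+3=4

Answer: 1 2 6 0 3 7 5 4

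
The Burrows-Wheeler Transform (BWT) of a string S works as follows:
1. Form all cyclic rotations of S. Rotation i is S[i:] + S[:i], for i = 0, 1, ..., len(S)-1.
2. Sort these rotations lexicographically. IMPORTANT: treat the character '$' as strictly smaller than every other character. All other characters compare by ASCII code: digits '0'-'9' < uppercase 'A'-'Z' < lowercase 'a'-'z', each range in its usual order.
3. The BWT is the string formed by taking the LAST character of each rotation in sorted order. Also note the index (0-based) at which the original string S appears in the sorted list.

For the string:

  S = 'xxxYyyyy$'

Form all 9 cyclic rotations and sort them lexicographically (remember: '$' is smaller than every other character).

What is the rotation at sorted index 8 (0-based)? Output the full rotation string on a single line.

All 9 rotations (rotation i = S[i:]+S[:i]):
  rot[0] = xxxYyyyy$
  rot[1] = xxYyyyy$x
  rot[2] = xYyyyy$xx
  rot[3] = Yyyyy$xxx
  rot[4] = yyyy$xxxY
  rot[5] = yyy$xxxYy
  rot[6] = yy$xxxYyy
  rot[7] = y$xxxYyyy
  rot[8] = $xxxYyyyy
Sorted (with $ < everything):
  sorted[0] = $xxxYyyyy
  sorted[1] = Yyyyy$xxx
  sorted[2] = xYyyyy$xx
  sorted[3] = xxYyyyy$x
  sorted[4] = xxxYyyyy$
  sorted[5] = y$xxxYyyy
  sorted[6] = yy$xxxYyy
  sorted[7] = yyy$xxxYy
  sorted[8] = yyyy$xxxY
sorted[8] = yyyy$xxxY

Answer: yyyy$xxxY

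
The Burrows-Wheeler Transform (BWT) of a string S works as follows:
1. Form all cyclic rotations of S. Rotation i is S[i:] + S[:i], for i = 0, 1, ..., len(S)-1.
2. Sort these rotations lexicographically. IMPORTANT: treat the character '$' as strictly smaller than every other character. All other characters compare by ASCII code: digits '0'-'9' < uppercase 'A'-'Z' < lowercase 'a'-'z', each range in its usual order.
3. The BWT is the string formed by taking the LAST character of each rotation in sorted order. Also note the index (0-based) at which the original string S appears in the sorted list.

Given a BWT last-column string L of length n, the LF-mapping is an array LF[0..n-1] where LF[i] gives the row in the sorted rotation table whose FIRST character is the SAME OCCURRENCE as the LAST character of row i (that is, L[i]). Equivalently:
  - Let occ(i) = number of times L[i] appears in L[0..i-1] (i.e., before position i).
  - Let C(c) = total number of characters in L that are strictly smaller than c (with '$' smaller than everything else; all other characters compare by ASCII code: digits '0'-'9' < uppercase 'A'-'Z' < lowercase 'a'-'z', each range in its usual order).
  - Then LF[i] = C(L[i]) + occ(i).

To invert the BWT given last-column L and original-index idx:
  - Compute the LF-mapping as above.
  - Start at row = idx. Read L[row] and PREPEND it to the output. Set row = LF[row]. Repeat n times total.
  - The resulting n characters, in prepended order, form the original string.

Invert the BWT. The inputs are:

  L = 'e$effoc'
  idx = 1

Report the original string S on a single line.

LF mapping: 2 0 3 4 5 6 1
Walk LF starting at row 1, prepending L[row]:
  step 1: row=1, L[1]='$', prepend. Next row=LF[1]=0
  step 2: row=0, L[0]='e', prepend. Next row=LF[0]=2
  step 3: row=2, L[2]='e', prepend. Next row=LF[2]=3
  step 4: row=3, L[3]='f', prepend. Next row=LF[3]=4
  step 5: row=4, L[4]='f', prepend. Next row=LF[4]=5
  step 6: row=5, L[5]='o', prepend. Next row=LF[5]=6
  step 7: row=6, L[6]='c', prepend. Next row=LF[6]=1
Reversed output: coffee$

Answer: coffee$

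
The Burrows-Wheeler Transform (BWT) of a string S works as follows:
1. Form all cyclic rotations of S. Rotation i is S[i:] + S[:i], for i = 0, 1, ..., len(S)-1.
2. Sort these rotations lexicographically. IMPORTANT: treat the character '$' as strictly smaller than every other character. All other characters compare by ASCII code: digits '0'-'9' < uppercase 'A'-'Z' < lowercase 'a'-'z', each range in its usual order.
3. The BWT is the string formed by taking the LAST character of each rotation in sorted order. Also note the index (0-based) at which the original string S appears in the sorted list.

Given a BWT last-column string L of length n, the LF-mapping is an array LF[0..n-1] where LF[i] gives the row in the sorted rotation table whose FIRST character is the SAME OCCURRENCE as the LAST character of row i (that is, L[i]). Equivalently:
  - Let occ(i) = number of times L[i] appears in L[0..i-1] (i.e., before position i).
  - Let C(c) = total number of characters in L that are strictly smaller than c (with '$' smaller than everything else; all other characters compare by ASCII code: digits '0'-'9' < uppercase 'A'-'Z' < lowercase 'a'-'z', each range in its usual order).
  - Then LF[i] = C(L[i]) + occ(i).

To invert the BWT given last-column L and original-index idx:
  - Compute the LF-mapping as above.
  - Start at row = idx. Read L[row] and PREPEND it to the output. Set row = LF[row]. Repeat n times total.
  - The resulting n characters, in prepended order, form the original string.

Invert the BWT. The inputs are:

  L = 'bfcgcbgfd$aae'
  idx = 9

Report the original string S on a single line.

LF mapping: 3 9 5 11 6 4 12 10 7 0 1 2 8
Walk LF starting at row 9, prepending L[row]:
  step 1: row=9, L[9]='$', prepend. Next row=LF[9]=0
  step 2: row=0, L[0]='b', prepend. Next row=LF[0]=3
  step 3: row=3, L[3]='g', prepend. Next row=LF[3]=11
  step 4: row=11, L[11]='a', prepend. Next row=LF[11]=2
  step 5: row=2, L[2]='c', prepend. Next row=LF[2]=5
  step 6: row=5, L[5]='b', prepend. Next row=LF[5]=4
  step 7: row=4, L[4]='c', prepend. Next row=LF[4]=6
  step 8: row=6, L[6]='g', prepend. Next row=LF[6]=12
  step 9: row=12, L[12]='e', prepend. Next row=LF[12]=8
  step 10: row=8, L[8]='d', prepend. Next row=LF[8]=7
  step 11: row=7, L[7]='f', prepend. Next row=LF[7]=10
  step 12: row=10, L[10]='a', prepend. Next row=LF[10]=1
  step 13: row=1, L[1]='f', prepend. Next row=LF[1]=9
Reversed output: fafdegcbcagb$

Answer: fafdegcbcagb$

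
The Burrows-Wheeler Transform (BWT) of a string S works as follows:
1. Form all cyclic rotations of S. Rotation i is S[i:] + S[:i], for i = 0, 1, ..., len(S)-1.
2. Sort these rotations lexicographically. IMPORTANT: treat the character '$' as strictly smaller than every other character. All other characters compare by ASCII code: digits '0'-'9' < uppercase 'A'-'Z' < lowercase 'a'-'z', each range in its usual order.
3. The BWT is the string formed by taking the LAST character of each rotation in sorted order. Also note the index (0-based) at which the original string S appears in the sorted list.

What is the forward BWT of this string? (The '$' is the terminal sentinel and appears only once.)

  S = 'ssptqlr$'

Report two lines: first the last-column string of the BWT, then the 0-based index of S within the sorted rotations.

All 8 rotations (rotation i = S[i:]+S[:i]):
  rot[0] = ssptqlr$
  rot[1] = sptqlr$s
  rot[2] = ptqlr$ss
  rot[3] = tqlr$ssp
  rot[4] = qlr$sspt
  rot[5] = lr$ssptq
  rot[6] = r$ssptql
  rot[7] = $ssptqlr
Sorted (with $ < everything):
  sorted[0] = $ssptqlr  (last char: 'r')
  sorted[1] = lr$ssptq  (last char: 'q')
  sorted[2] = ptqlr$ss  (last char: 's')
  sorted[3] = qlr$sspt  (last char: 't')
  sorted[4] = r$ssptql  (last char: 'l')
  sorted[5] = sptqlr$s  (last char: 's')
  sorted[6] = ssptqlr$  (last char: '$')
  sorted[7] = tqlr$ssp  (last char: 'p')
Last column: rqstls$p
Original string S is at sorted index 6

Answer: rqstls$p
6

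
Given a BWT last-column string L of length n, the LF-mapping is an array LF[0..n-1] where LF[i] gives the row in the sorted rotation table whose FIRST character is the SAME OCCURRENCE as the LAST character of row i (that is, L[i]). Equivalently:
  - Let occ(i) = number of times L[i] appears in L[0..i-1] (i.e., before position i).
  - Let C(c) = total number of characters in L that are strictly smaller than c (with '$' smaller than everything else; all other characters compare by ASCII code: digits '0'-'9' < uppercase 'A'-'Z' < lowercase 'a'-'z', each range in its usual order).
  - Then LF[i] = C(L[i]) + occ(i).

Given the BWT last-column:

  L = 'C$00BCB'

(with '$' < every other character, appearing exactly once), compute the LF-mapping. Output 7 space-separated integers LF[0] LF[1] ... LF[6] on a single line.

Char counts: '$':1, '0':2, 'B':2, 'C':2
C (first-col start): C('$')=0, C('0')=1, C('B')=3, C('C')=5
L[0]='C': occ=0, LF[0]=C('C')+0=5+0=5
L[1]='$': occ=0, LF[1]=C('$')+0=0+0=0
L[2]='0': occ=0, LF[2]=C('0')+0=1+0=1
L[3]='0': occ=1, LF[3]=C('0')+1=1+1=2
L[4]='B': occ=0, LF[4]=C('B')+0=3+0=3
L[5]='C': occ=1, LF[5]=C('C')+1=5+1=6
L[6]='B': occ=1, LF[6]=C('B')+1=3+1=4

Answer: 5 0 1 2 3 6 4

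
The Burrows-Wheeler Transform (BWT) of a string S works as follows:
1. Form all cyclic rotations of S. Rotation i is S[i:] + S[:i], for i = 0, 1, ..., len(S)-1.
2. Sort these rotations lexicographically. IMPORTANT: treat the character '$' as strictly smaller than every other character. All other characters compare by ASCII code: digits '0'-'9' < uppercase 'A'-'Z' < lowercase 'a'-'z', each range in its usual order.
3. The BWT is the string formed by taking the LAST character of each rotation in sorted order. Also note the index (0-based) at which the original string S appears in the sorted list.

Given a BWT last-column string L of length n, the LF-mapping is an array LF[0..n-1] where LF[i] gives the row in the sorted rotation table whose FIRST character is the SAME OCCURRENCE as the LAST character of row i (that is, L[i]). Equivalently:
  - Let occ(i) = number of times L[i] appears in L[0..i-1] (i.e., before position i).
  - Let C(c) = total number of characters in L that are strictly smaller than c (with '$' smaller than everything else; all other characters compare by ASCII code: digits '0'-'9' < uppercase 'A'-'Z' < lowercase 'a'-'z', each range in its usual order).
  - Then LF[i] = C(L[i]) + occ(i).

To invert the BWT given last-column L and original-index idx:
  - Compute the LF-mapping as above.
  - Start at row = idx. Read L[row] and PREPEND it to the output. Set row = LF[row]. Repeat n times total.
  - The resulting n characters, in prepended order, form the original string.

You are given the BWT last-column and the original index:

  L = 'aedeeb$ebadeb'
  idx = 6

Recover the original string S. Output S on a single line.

LF mapping: 1 8 6 9 10 3 0 11 4 2 7 12 5
Walk LF starting at row 6, prepending L[row]:
  step 1: row=6, L[6]='$', prepend. Next row=LF[6]=0
  step 2: row=0, L[0]='a', prepend. Next row=LF[0]=1
  step 3: row=1, L[1]='e', prepend. Next row=LF[1]=8
  step 4: row=8, L[8]='b', prepend. Next row=LF[8]=4
  step 5: row=4, L[4]='e', prepend. Next row=LF[4]=10
  step 6: row=10, L[10]='d', prepend. Next row=LF[10]=7
  step 7: row=7, L[7]='e', prepend. Next row=LF[7]=11
  step 8: row=11, L[11]='e', prepend. Next row=LF[11]=12
  step 9: row=12, L[12]='b', prepend. Next row=LF[12]=5
  step 10: row=5, L[5]='b', prepend. Next row=LF[5]=3
  step 11: row=3, L[3]='e', prepend. Next row=LF[3]=9
  step 12: row=9, L[9]='a', prepend. Next row=LF[9]=2
  step 13: row=2, L[2]='d', prepend. Next row=LF[2]=6
Reversed output: daebbeedebea$

Answer: daebbeedebea$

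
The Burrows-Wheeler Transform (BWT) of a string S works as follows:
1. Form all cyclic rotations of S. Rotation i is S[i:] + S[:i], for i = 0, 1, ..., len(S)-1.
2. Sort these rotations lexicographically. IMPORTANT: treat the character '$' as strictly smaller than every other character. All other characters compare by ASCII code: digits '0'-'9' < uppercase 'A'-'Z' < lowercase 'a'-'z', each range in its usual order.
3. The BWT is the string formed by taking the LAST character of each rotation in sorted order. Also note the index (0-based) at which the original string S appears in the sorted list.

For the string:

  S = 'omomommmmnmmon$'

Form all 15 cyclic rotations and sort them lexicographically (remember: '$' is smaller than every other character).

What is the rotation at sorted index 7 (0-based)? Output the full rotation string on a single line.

All 15 rotations (rotation i = S[i:]+S[:i]):
  rot[0] = omomommmmnmmon$
  rot[1] = momommmmnmmon$o
  rot[2] = omommmmnmmon$om
  rot[3] = mommmmnmmon$omo
  rot[4] = ommmmnmmon$omom
  rot[5] = mmmmnmmon$omomo
  rot[6] = mmmnmmon$omomom
  rot[7] = mmnmmon$omomomm
  rot[8] = mnmmon$omomommm
  rot[9] = nmmon$omomommmm
  rot[10] = mmon$omomommmmn
  rot[11] = mon$omomommmmnm
  rot[12] = on$omomommmmnmm
  rot[13] = n$omomommmmnmmo
  rot[14] = $omomommmmnmmon
Sorted (with $ < everything):
  sorted[0] = $omomommmmnmmon
  sorted[1] = mmmmnmmon$omomo
  sorted[2] = mmmnmmon$omomom
  sorted[3] = mmnmmon$omomomm
  sorted[4] = mmon$omomommmmn
  sorted[5] = mnmmon$omomommm
  sorted[6] = mommmmnmmon$omo
  sorted[7] = momommmmnmmon$o
  sorted[8] = mon$omomommmmnm
  sorted[9] = n$omomommmmnmmo
  sorted[10] = nmmon$omomommmm
  sorted[11] = ommmmnmmon$omom
  sorted[12] = omommmmnmmon$om
  sorted[13] = omomommmmnmmon$
  sorted[14] = on$omomommmmnmm
sorted[7] = momommmmnmmon$o

Answer: momommmmnmmon$o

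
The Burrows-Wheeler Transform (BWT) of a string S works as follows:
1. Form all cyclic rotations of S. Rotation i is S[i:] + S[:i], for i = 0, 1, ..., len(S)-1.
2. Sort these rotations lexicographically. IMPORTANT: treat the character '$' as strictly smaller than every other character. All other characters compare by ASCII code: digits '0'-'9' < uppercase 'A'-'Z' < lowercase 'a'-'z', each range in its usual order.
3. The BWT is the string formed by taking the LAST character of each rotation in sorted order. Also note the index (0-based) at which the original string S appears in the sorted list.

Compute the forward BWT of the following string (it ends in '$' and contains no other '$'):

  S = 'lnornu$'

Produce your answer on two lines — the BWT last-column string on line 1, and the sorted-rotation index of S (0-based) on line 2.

All 7 rotations (rotation i = S[i:]+S[:i]):
  rot[0] = lnornu$
  rot[1] = nornu$l
  rot[2] = ornu$ln
  rot[3] = rnu$lno
  rot[4] = nu$lnor
  rot[5] = u$lnorn
  rot[6] = $lnornu
Sorted (with $ < everything):
  sorted[0] = $lnornu  (last char: 'u')
  sorted[1] = lnornu$  (last char: '$')
  sorted[2] = nornu$l  (last char: 'l')
  sorted[3] = nu$lnor  (last char: 'r')
  sorted[4] = ornu$ln  (last char: 'n')
  sorted[5] = rnu$lno  (last char: 'o')
  sorted[6] = u$lnorn  (last char: 'n')
Last column: u$lrnon
Original string S is at sorted index 1

Answer: u$lrnon
1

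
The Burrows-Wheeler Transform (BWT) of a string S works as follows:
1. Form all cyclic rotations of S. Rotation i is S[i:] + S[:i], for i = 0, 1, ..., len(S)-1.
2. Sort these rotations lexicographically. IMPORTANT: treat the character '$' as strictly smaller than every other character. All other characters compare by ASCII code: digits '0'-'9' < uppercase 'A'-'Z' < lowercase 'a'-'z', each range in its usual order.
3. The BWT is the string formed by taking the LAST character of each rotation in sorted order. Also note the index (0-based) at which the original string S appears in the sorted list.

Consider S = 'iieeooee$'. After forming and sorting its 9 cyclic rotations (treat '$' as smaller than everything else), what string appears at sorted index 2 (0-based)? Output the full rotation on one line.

All 9 rotations (rotation i = S[i:]+S[:i]):
  rot[0] = iieeooee$
  rot[1] = ieeooee$i
  rot[2] = eeooee$ii
  rot[3] = eooee$iie
  rot[4] = ooee$iiee
  rot[5] = oee$iieeo
  rot[6] = ee$iieeoo
  rot[7] = e$iieeooe
  rot[8] = $iieeooee
Sorted (with $ < everything):
  sorted[0] = $iieeooee
  sorted[1] = e$iieeooe
  sorted[2] = ee$iieeoo
  sorted[3] = eeooee$ii
  sorted[4] = eooee$iie
  sorted[5] = ieeooee$i
  sorted[6] = iieeooee$
  sorted[7] = oee$iieeo
  sorted[8] = ooee$iiee
sorted[2] = ee$iieeoo

Answer: ee$iieeoo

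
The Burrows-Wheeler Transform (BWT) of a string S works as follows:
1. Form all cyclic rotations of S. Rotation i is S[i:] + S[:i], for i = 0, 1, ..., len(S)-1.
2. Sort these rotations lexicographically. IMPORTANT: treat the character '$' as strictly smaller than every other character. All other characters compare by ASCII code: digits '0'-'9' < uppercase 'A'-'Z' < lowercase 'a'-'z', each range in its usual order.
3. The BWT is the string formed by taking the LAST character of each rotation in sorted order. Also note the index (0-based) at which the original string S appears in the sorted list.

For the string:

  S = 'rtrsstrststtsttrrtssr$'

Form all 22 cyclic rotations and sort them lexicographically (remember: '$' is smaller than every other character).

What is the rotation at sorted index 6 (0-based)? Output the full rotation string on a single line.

All 22 rotations (rotation i = S[i:]+S[:i]):
  rot[0] = rtrsstrststtsttrrtssr$
  rot[1] = trsstrststtsttrrtssr$r
  rot[2] = rsstrststtsttrrtssr$rt
  rot[3] = sstrststtsttrrtssr$rtr
  rot[4] = strststtsttrrtssr$rtrs
  rot[5] = trststtsttrrtssr$rtrss
  rot[6] = rststtsttrrtssr$rtrsst
  rot[7] = ststtsttrrtssr$rtrsstr
  rot[8] = tsttsttrrtssr$rtrsstrs
  rot[9] = sttsttrrtssr$rtrsstrst
  rot[10] = ttsttrrtssr$rtrsstrsts
  rot[11] = tsttrrtssr$rtrsstrstst
  rot[12] = sttrrtssr$rtrsstrststt
  rot[13] = ttrrtssr$rtrsstrststts
  rot[14] = trrtssr$rtrsstrststtst
  rot[15] = rrtssr$rtrsstrststtstt
  rot[16] = rtssr$rtrsstrststtsttr
  rot[17] = tssr$rtrsstrststtsttrr
  rot[18] = ssr$rtrsstrststtsttrrt
  rot[19] = sr$rtrsstrststtsttrrts
  rot[20] = r$rtrsstrststtsttrrtss
  rot[21] = $rtrsstrststtsttrrtssr
Sorted (with $ < everything):
  sorted[0] = $rtrsstrststtsttrrtssr
  sorted[1] = r$rtrsstrststtsttrrtss
  sorted[2] = rrtssr$rtrsstrststtstt
  sorted[3] = rsstrststtsttrrtssr$rt
  sorted[4] = rststtsttrrtssr$rtrsst
  sorted[5] = rtrsstrststtsttrrtssr$
  sorted[6] = rtssr$rtrsstrststtsttr
  sorted[7] = sr$rtrsstrststtsttrrts
  sorted[8] = ssr$rtrsstrststtsttrrt
  sorted[9] = sstrststtsttrrtssr$rtr
  sorted[10] = strststtsttrrtssr$rtrs
  sorted[11] = ststtsttrrtssr$rtrsstr
  sorted[12] = sttrrtssr$rtrsstrststt
  sorted[13] = sttsttrrtssr$rtrsstrst
  sorted[14] = trrtssr$rtrsstrststtst
  sorted[15] = trsstrststtsttrrtssr$r
  sorted[16] = trststtsttrrtssr$rtrss
  sorted[17] = tssr$rtrsstrststtsttrr
  sorted[18] = tsttrrtssr$rtrsstrstst
  sorted[19] = tsttsttrrtssr$rtrsstrs
  sorted[20] = ttrrtssr$rtrsstrststts
  sorted[21] = ttsttrrtssr$rtrsstrsts
sorted[6] = rtssr$rtrsstrststtsttr

Answer: rtssr$rtrsstrststtsttr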